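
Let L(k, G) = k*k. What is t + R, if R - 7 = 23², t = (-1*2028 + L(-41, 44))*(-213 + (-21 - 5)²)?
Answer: -160125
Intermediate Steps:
L(k, G) = k²
t = -160661 (t = (-1*2028 + (-41)²)*(-213 + (-21 - 5)²) = (-2028 + 1681)*(-213 + (-26)²) = -347*(-213 + 676) = -347*463 = -160661)
R = 536 (R = 7 + 23² = 7 + 529 = 536)
t + R = -160661 + 536 = -160125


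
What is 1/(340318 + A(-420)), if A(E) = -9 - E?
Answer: 1/340729 ≈ 2.9349e-6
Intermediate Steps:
1/(340318 + A(-420)) = 1/(340318 + (-9 - 1*(-420))) = 1/(340318 + (-9 + 420)) = 1/(340318 + 411) = 1/340729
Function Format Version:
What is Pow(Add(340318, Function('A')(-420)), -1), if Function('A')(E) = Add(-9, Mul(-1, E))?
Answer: Rational(1, 340729) ≈ 2.9349e-6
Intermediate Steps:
Pow(Add(340318, Function('A')(-420)), -1) = Pow(Add(340318, Add(-9, Mul(-1, -420))), -1) = Pow(Add(340318, Add(-9, 420)), -1) = Pow(Add(340318, 411), -1) = Pow(340729, -1) = Rational(1, 340729)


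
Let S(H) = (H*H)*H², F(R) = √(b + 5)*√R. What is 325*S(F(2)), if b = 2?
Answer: 63700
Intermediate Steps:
F(R) = √7*√R (F(R) = √(2 + 5)*√R = √7*√R)
S(H) = H⁴ (S(H) = H²*H² = H⁴)
325*S(F(2)) = 325*(√7*√2)⁴ = 325*(√14)⁴ = 325*196 = 63700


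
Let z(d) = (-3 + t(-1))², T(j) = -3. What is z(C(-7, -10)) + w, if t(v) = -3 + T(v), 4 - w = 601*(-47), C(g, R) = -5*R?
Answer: 28332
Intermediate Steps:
w = 28251 (w = 4 - 601*(-47) = 4 - 1*(-28247) = 4 + 28247 = 28251)
t(v) = -6 (t(v) = -3 - 3 = -6)
z(d) = 81 (z(d) = (-3 - 6)² = (-9)² = 81)
z(C(-7, -10)) + w = 81 + 28251 = 28332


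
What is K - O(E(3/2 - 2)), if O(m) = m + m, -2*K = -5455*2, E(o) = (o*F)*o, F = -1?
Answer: 10911/2 ≈ 5455.5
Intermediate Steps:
E(o) = -o**2 (E(o) = (o*(-1))*o = (-o)*o = -o**2)
K = 5455 (K = -(-5455)*2/2 = -1/2*(-10910) = 5455)
O(m) = 2*m
K - O(E(3/2 - 2)) = 5455 - 2*(-(3/2 - 2)**2) = 5455 - 2*(-(-1/2)**2) = 5455 - 2*(-1*1/4) = 5455 - 2*(-1)/4 = 5455 - 1*(-1/2) = 5455 + 1/2 = 10911/2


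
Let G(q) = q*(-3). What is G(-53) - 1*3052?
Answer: -2893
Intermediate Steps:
G(q) = -3*q
G(-53) - 1*3052 = -3*(-53) - 1*3052 = 159 - 3052 = -2893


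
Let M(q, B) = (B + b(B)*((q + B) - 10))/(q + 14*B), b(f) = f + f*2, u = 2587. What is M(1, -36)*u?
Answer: -12479688/503 ≈ -24811.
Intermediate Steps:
b(f) = 3*f (b(f) = f + 2*f = 3*f)
M(q, B) = (B + 3*B*(-10 + B + q))/(q + 14*B) (M(q, B) = (B + (3*B)*((q + B) - 10))/(q + 14*B) = (B + (3*B)*((B + q) - 10))/(q + 14*B) = (B + (3*B)*(-10 + B + q))/(q + 14*B) = (B + 3*B*(-10 + B + q))/(q + 14*B))
M(1, -36)*u = -36*(-29 + 3*(-36) + 3*1)/(1 + 14*(-36))*2587 = -36*(-29 - 108 + 3)/(1 - 504)*2587 = -36*(-134)/(-503)*2587 = -36*(-1/503)*(-134)*2587 = -4824/503*2587 = -12479688/503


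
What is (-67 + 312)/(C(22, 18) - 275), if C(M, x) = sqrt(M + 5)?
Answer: -67375/75598 - 735*sqrt(3)/75598 ≈ -0.90807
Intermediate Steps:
C(M, x) = sqrt(5 + M)
(-67 + 312)/(C(22, 18) - 275) = (-67 + 312)/(sqrt(5 + 22) - 275) = 245/(sqrt(27) - 275) = 245/(3*sqrt(3) - 275) = 245/(-275 + 3*sqrt(3))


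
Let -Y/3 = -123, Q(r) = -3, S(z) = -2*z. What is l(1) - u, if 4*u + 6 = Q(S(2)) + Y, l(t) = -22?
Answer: -112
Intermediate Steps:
Y = 369 (Y = -3*(-123) = 369)
u = 90 (u = -3/2 + (-3 + 369)/4 = -3/2 + (1/4)*366 = -3/2 + 183/2 = 90)
l(1) - u = -22 - 1*90 = -22 - 90 = -112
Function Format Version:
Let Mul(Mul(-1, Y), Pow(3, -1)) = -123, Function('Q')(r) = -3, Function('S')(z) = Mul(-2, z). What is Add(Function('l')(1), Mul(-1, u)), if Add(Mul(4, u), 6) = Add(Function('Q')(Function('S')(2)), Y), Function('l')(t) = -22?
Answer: -112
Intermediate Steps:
Y = 369 (Y = Mul(-3, -123) = 369)
u = 90 (u = Add(Rational(-3, 2), Mul(Rational(1, 4), Add(-3, 369))) = Add(Rational(-3, 2), Mul(Rational(1, 4), 366)) = Add(Rational(-3, 2), Rational(183, 2)) = 90)
Add(Function('l')(1), Mul(-1, u)) = Add(-22, Mul(-1, 90)) = Add(-22, -90) = -112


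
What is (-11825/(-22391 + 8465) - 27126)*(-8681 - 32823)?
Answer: 712632831632/633 ≈ 1.1258e+9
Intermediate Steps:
(-11825/(-22391 + 8465) - 27126)*(-8681 - 32823) = (-11825/(-13926) - 27126)*(-41504) = (-11825*(-1/13926) - 27126)*(-41504) = (1075/1266 - 27126)*(-41504) = -34340441/1266*(-41504) = 712632831632/633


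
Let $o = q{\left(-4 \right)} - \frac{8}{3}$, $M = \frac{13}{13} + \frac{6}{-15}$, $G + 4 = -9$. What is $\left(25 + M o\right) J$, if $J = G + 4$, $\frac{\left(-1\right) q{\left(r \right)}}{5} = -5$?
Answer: $- \frac{1728}{5} \approx -345.6$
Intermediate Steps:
$q{\left(r \right)} = 25$ ($q{\left(r \right)} = \left(-5\right) \left(-5\right) = 25$)
$G = -13$ ($G = -4 - 9 = -13$)
$J = -9$ ($J = -13 + 4 = -9$)
$M = \frac{3}{5}$ ($M = 13 \cdot \frac{1}{13} + 6 \left(- \frac{1}{15}\right) = 1 - \frac{2}{5} = \frac{3}{5} \approx 0.6$)
$o = \frac{67}{3}$ ($o = 25 - \frac{8}{3} = \frac{67}{3} \approx 22.333$)
$\left(25 + M o\right) J = \left(25 + \frac{3}{5} \cdot \frac{67}{3}\right) \left(-9\right) = \left(25 + \frac{67}{5}\right) \left(-9\right) = \frac{192}{5} \left(-9\right) = - \frac{1728}{5}$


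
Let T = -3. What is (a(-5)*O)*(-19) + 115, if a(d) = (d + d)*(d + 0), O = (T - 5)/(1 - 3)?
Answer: -3685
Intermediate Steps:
O = 4 (O = (-3 - 5)/(1 - 3) = -8/(-2) = -8*(-½) = 4)
a(d) = 2*d² (a(d) = (2*d)*d = 2*d²)
(a(-5)*O)*(-19) + 115 = ((2*(-5)²)*4)*(-19) + 115 = ((2*25)*4)*(-19) + 115 = (50*4)*(-19) + 115 = 200*(-19) + 115 = -3800 + 115 = -3685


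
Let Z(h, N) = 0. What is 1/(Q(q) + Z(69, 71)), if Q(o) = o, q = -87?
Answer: -1/87 ≈ -0.011494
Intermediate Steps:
1/(Q(q) + Z(69, 71)) = 1/(-87 + 0) = 1/(-87) = -1/87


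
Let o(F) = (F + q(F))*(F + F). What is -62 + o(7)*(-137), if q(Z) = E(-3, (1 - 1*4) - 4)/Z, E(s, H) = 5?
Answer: -14858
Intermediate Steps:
q(Z) = 5/Z
o(F) = 2*F*(F + 5/F) (o(F) = (F + 5/F)*(F + F) = (F + 5/F)*(2*F) = 2*F*(F + 5/F))
-62 + o(7)*(-137) = -62 + (10 + 2*7²)*(-137) = -62 + (10 + 2*49)*(-137) = -62 + (10 + 98)*(-137) = -62 + 108*(-137) = -62 - 14796 = -14858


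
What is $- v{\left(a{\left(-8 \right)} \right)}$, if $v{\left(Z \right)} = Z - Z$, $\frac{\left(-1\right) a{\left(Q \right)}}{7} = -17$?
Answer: $0$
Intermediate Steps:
$a{\left(Q \right)} = 119$ ($a{\left(Q \right)} = \left(-7\right) \left(-17\right) = 119$)
$v{\left(Z \right)} = 0$
$- v{\left(a{\left(-8 \right)} \right)} = \left(-1\right) 0 = 0$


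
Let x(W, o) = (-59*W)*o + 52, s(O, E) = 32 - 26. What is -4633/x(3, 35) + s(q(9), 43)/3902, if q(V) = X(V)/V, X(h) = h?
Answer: 9057412/11984993 ≈ 0.75573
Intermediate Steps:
q(V) = 1 (q(V) = V/V = 1)
s(O, E) = 6
x(W, o) = 52 - 59*W*o (x(W, o) = -59*W*o + 52 = 52 - 59*W*o)
-4633/x(3, 35) + s(q(9), 43)/3902 = -4633/(52 - 59*3*35) + 6/3902 = -4633/(52 - 6195) + 6*(1/3902) = -4633/(-6143) + 3/1951 = -4633*(-1/6143) + 3/1951 = 4633/6143 + 3/1951 = 9057412/11984993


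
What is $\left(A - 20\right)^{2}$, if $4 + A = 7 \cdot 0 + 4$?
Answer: $400$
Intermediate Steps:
$A = 0$ ($A = -4 + \left(7 \cdot 0 + 4\right) = -4 + \left(0 + 4\right) = -4 + 4 = 0$)
$\left(A - 20\right)^{2} = \left(0 - 20\right)^{2} = \left(-20\right)^{2} = 400$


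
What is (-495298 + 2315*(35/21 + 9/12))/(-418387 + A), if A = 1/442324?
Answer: 649822722221/555187834161 ≈ 1.1705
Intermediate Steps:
A = 1/442324 ≈ 2.2608e-6
(-495298 + 2315*(35/21 + 9/12))/(-418387 + A) = (-495298 + 2315*(35/21 + 9/12))/(-418387 + 1/442324) = (-495298 + 2315*(35*(1/21) + 9*(1/12)))/(-185062611387/442324) = (-495298 + 2315*(5/3 + 3/4))*(-442324/185062611387) = (-495298 + 2315*(29/12))*(-442324/185062611387) = (-495298 + 67135/12)*(-442324/185062611387) = -5876441/12*(-442324/185062611387) = 649822722221/555187834161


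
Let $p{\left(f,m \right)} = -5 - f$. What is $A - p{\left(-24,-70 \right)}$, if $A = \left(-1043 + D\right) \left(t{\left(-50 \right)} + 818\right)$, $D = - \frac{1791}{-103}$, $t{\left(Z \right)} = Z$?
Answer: $- \frac{81131941}{103} \approx -7.8769 \cdot 10^{5}$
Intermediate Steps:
$D = \frac{1791}{103}$ ($D = \left(-1791\right) \left(- \frac{1}{103}\right) = \frac{1791}{103} \approx 17.388$)
$A = - \frac{81129984}{103}$ ($A = \left(-1043 + \frac{1791}{103}\right) \left(-50 + 818\right) = \left(- \frac{105638}{103}\right) 768 = - \frac{81129984}{103} \approx -7.8767 \cdot 10^{5}$)
$A - p{\left(-24,-70 \right)} = - \frac{81129984}{103} - \left(-5 - -24\right) = - \frac{81129984}{103} - \left(-5 + 24\right) = - \frac{81129984}{103} - 19 = - \frac{81131941}{103}$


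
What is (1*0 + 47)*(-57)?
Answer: -2679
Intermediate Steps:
(1*0 + 47)*(-57) = (0 + 47)*(-57) = 47*(-57) = -2679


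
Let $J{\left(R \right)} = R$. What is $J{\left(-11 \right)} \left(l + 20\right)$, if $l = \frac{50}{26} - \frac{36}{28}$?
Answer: $- \frac{20658}{91} \approx -227.01$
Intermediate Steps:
$l = \frac{58}{91}$ ($l = 50 \cdot \frac{1}{26} - \frac{9}{7} = \frac{25}{13} - \frac{9}{7} = \frac{58}{91} \approx 0.63736$)
$J{\left(-11 \right)} \left(l + 20\right) = - 11 \left(\frac{58}{91} + 20\right) = \left(-11\right) \frac{1878}{91} = - \frac{20658}{91}$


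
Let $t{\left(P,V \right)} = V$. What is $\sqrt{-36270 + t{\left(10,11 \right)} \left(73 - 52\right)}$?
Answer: $i \sqrt{36039} \approx 189.84 i$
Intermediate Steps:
$\sqrt{-36270 + t{\left(10,11 \right)} \left(73 - 52\right)} = \sqrt{-36270 + 11 \left(73 - 52\right)} = \sqrt{-36270 + 11 \cdot 21} = \sqrt{-36270 + 231} = \sqrt{-36039} = i \sqrt{36039}$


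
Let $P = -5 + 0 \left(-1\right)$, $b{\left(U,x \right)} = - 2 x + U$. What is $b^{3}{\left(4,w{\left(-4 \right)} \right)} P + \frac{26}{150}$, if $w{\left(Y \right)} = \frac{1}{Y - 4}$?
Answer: $- \frac{1841543}{4800} \approx -383.65$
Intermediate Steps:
$w{\left(Y \right)} = \frac{1}{-4 + Y}$
$b{\left(U,x \right)} = U - 2 x$
$P = -5$ ($P = -5 + 0 = -5$)
$b^{3}{\left(4,w{\left(-4 \right)} \right)} P + \frac{26}{150} = \left(4 - \frac{2}{-4 - 4}\right)^{3} \left(-5\right) + \frac{26}{150} = \left(4 - \frac{2}{-8}\right)^{3} \left(-5\right) + 26 \cdot \frac{1}{150} = \left(4 - - \frac{1}{4}\right)^{3} \left(-5\right) + \frac{13}{75} = \left(4 + \frac{1}{4}\right)^{3} \left(-5\right) + \frac{13}{75} = \left(\frac{17}{4}\right)^{3} \left(-5\right) + \frac{13}{75} = \frac{4913}{64} \left(-5\right) + \frac{13}{75} = - \frac{24565}{64} + \frac{13}{75} = - \frac{1841543}{4800}$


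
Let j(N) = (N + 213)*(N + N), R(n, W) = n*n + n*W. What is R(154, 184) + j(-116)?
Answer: 29548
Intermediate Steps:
R(n, W) = n² + W*n
j(N) = 2*N*(213 + N) (j(N) = (213 + N)*(2*N) = 2*N*(213 + N))
R(154, 184) + j(-116) = 154*(184 + 154) + 2*(-116)*(213 - 116) = 154*338 + 2*(-116)*97 = 52052 - 22504 = 29548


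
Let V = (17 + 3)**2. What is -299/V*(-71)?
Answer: 21229/400 ≈ 53.073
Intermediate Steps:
V = 400 (V = 20**2 = 400)
-299/V*(-71) = -299/400*(-71) = 21229/400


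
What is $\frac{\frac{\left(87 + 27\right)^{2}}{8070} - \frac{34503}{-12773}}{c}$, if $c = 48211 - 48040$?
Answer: $\frac{155289}{6158755} \approx 0.025214$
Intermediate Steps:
$c = 171$ ($c = 48211 - 48040 = 171$)
$\frac{\frac{\left(87 + 27\right)^{2}}{8070} - \frac{34503}{-12773}}{c} = \frac{\frac{\left(87 + 27\right)^{2}}{8070} - \frac{34503}{-12773}}{171} = \left(114^{2} \cdot \frac{1}{8070} - - \frac{651}{241}\right) \frac{1}{171} = \left(12996 \cdot \frac{1}{8070} + \frac{651}{241}\right) \frac{1}{171} = \left(\frac{2166}{1345} + \frac{651}{241}\right) \frac{1}{171} = \frac{1397601}{324145} \cdot \frac{1}{171} = \frac{155289}{6158755}$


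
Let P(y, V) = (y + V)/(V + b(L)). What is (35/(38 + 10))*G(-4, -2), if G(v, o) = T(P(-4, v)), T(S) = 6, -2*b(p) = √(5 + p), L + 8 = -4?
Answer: 35/8 ≈ 4.3750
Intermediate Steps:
L = -12 (L = -8 - 4 = -12)
b(p) = -√(5 + p)/2
P(y, V) = (V + y)/(V - I*√7/2) (P(y, V) = (y + V)/(V - √(5 - 12)/2) = (V + y)/(V - I*√7/2))
G(v, o) = 6
(35/(38 + 10))*G(-4, -2) = (35/(38 + 10))*6 = (35/48)*6 = 35/8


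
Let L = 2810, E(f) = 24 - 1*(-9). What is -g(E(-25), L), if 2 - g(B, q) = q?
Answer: 2808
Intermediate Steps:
E(f) = 33 (E(f) = 24 + 9 = 33)
g(B, q) = 2 - q
-g(E(-25), L) = -(2 - 1*2810) = -(2 - 2810) = -1*(-2808) = 2808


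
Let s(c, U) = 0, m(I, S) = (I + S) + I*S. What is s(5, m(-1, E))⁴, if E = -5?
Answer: 0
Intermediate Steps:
m(I, S) = I + S + I*S
s(5, m(-1, E))⁴ = 0⁴ = 0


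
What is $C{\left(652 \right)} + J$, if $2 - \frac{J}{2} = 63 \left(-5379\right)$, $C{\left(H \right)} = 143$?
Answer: $677901$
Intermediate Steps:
$J = 677758$ ($J = 4 - 2 \cdot 63 \left(-5379\right) = 4 - -677754 = 4 + 677754 = 677758$)
$C{\left(652 \right)} + J = 143 + 677758 = 677901$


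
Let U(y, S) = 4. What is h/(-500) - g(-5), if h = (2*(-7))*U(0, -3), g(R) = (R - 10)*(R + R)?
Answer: -18736/125 ≈ -149.89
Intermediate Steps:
g(R) = 2*R*(-10 + R) (g(R) = (-10 + R)*(2*R) = 2*R*(-10 + R))
h = -56 (h = (2*(-7))*4 = -14*4 = -56)
h/(-500) - g(-5) = -56/(-500) - 2*(-5)*(-10 - 5) = -56*(-1/500) - 2*(-5)*(-15) = 14/125 - 1*150 = 14/125 - 150 = -18736/125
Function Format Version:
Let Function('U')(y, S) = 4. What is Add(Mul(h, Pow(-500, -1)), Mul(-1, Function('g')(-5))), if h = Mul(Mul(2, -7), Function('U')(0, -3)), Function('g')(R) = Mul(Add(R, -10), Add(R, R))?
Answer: Rational(-18736, 125) ≈ -149.89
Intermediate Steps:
Function('g')(R) = Mul(2, R, Add(-10, R)) (Function('g')(R) = Mul(Add(-10, R), Mul(2, R)) = Mul(2, R, Add(-10, R)))
h = -56 (h = Mul(Mul(2, -7), 4) = Mul(-14, 4) = -56)
Add(Mul(h, Pow(-500, -1)), Mul(-1, Function('g')(-5))) = Add(Mul(-56, Pow(-500, -1)), Mul(-1, Mul(2, -5, Add(-10, -5)))) = Add(Mul(-56, Rational(-1, 500)), Mul(-1, Mul(2, -5, -15))) = Add(Rational(14, 125), Mul(-1, 150)) = Add(Rational(14, 125), -150) = Rational(-18736, 125)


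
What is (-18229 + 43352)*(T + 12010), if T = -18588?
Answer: -165259094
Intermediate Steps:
(-18229 + 43352)*(T + 12010) = (-18229 + 43352)*(-18588 + 12010) = 25123*(-6578) = -165259094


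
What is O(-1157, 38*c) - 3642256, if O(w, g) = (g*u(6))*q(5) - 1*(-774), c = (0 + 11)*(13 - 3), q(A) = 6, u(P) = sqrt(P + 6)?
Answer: -3641482 + 50160*sqrt(3) ≈ -3.5546e+6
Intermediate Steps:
u(P) = sqrt(6 + P)
c = 110 (c = 11*10 = 110)
O(w, g) = 774 + 12*g*sqrt(3) (O(w, g) = (g*sqrt(6 + 6))*6 - 1*(-774) = (g*sqrt(12))*6 + 774 = (g*(2*sqrt(3)))*6 + 774 = (2*g*sqrt(3))*6 + 774 = 12*g*sqrt(3) + 774 = 774 + 12*g*sqrt(3))
O(-1157, 38*c) - 3642256 = (774 + 12*(38*110)*sqrt(3)) - 3642256 = (774 + 12*4180*sqrt(3)) - 3642256 = (774 + 50160*sqrt(3)) - 3642256 = -3641482 + 50160*sqrt(3)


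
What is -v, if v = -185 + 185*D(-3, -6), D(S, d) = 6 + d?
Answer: 185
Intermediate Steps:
v = -185 (v = -185 + 185*(6 - 6) = -185 + 185*0 = -185 + 0 = -185)
-v = -1*(-185) = 185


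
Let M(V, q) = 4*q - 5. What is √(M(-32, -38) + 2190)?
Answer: √2033 ≈ 45.089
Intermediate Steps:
M(V, q) = -5 + 4*q
√(M(-32, -38) + 2190) = √((-5 + 4*(-38)) + 2190) = √((-5 - 152) + 2190) = √(-157 + 2190) = √2033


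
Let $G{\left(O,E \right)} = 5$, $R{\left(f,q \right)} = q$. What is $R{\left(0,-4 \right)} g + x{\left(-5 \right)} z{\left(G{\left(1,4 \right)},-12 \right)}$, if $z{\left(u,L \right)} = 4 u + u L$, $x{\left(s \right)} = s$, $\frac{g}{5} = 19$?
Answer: $-180$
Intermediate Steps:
$g = 95$ ($g = 5 \cdot 19 = 95$)
$z{\left(u,L \right)} = 4 u + L u$
$R{\left(0,-4 \right)} g + x{\left(-5 \right)} z{\left(G{\left(1,4 \right)},-12 \right)} = \left(-4\right) 95 - 5 \cdot 5 \left(4 - 12\right) = -380 - 5 \cdot 5 \left(-8\right) = -380 - -200 = -380 + 200 = -180$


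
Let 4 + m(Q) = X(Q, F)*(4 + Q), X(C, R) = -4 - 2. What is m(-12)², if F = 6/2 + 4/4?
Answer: 1936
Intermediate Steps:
F = 4 (F = 6*(½) + 4*(¼) = 3 + 1 = 4)
X(C, R) = -6
m(Q) = -28 - 6*Q (m(Q) = -4 - 6*(4 + Q) = -4 + (-24 - 6*Q) = -28 - 6*Q)
m(-12)² = (-28 - 6*(-12))² = (-28 + 72)² = 44² = 1936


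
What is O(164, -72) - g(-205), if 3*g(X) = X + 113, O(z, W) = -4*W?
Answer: 956/3 ≈ 318.67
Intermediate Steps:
g(X) = 113/3 + X/3 (g(X) = (X + 113)/3 = (113 + X)/3 = 113/3 + X/3)
O(164, -72) - g(-205) = -4*(-72) - (113/3 + (⅓)*(-205)) = 288 - (113/3 - 205/3) = 288 - 1*(-92/3) = 288 + 92/3 = 956/3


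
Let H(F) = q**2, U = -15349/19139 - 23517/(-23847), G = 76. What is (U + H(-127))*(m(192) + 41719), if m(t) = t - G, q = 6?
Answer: 230298086226360/152135911 ≈ 1.5138e+6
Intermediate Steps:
U = 28021420/152135911 (U = -15349*1/19139 - 23517*(-1/23847) = -15349/19139 + 7839/7949 = 28021420/152135911 ≈ 0.18419)
m(t) = -76 + t (m(t) = t - 1*76 = t - 76 = -76 + t)
H(F) = 36 (H(F) = 6**2 = 36)
(U + H(-127))*(m(192) + 41719) = (28021420/152135911 + 36)*((-76 + 192) + 41719) = 5504914216*(116 + 41719)/152135911 = (5504914216/152135911)*41835 = 230298086226360/152135911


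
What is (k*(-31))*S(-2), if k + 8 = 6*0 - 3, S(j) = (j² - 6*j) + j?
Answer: 4774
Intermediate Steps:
S(j) = j² - 5*j
k = -11 (k = -8 + (6*0 - 3) = -8 + (0 - 3) = -8 - 3 = -11)
(k*(-31))*S(-2) = (-11*(-31))*(-2*(-5 - 2)) = 341*(-2*(-7)) = 341*14 = 4774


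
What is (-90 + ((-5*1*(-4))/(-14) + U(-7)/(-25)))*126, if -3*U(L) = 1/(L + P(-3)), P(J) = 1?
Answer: -288007/25 ≈ -11520.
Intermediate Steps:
U(L) = -1/(3*(1 + L)) (U(L) = -1/(3*(L + 1)) = -1/(3*(1 + L)))
(-90 + ((-5*1*(-4))/(-14) + U(-7)/(-25)))*126 = (-90 + ((-5*1*(-4))/(-14) - 1/(3 + 3*(-7))/(-25)))*126 = (-90 + (-5*(-4)*(-1/14) - 1/(3 - 21)*(-1/25)))*126 = (-90 + (20*(-1/14) - 1/(-18)*(-1/25)))*126 = (-90 + (-10/7 - 1*(-1/18)*(-1/25)))*126 = (-90 + (-10/7 + (1/18)*(-1/25)))*126 = (-90 + (-10/7 - 1/450))*126 = (-90 - 4507/3150)*126 = -288007/3150*126 = -288007/25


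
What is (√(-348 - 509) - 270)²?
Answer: (270 - I*√857)² ≈ 72043.0 - 15808.0*I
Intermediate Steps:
(√(-348 - 509) - 270)² = (√(-857) - 270)² = (I*√857 - 270)² = (-270 + I*√857)²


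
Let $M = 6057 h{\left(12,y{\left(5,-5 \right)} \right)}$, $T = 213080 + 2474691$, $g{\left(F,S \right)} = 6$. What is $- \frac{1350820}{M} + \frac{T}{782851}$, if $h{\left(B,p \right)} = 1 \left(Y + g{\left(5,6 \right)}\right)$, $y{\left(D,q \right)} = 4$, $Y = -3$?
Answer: $- \frac{1008651300979}{14225185521} \approx -70.906$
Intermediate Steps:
$T = 2687771$
$h{\left(B,p \right)} = 3$ ($h{\left(B,p \right)} = 1 \left(-3 + 6\right) = 1 \cdot 3 = 3$)
$M = 18171$ ($M = 6057 \cdot 3 = 18171$)
$- \frac{1350820}{M} + \frac{T}{782851} = - \frac{1350820}{18171} + \frac{2687771}{782851} = - \frac{1008651300979}{14225185521}$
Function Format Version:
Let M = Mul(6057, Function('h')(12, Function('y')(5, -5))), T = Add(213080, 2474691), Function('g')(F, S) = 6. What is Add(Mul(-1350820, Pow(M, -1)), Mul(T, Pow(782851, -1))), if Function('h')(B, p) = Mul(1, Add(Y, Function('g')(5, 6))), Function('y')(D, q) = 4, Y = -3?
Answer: Rational(-1008651300979, 14225185521) ≈ -70.906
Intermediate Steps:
T = 2687771
Function('h')(B, p) = 3 (Function('h')(B, p) = Mul(1, Add(-3, 6)) = Mul(1, 3) = 3)
M = 18171 (M = Mul(6057, 3) = 18171)
Add(Mul(-1350820, Pow(M, -1)), Mul(T, Pow(782851, -1))) = Add(Mul(-1350820, Pow(18171, -1)), Mul(2687771, Pow(782851, -1))) = Add(Mul(-1350820, Rational(1, 18171)), Mul(2687771, Rational(1, 782851))) = Add(Rational(-1350820, 18171), Rational(2687771, 782851)) = Rational(-1008651300979, 14225185521)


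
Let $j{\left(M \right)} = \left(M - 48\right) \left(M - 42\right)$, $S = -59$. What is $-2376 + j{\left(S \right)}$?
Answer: $8431$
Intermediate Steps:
$j{\left(M \right)} = \left(-48 + M\right) \left(-42 + M\right)$
$-2376 + j{\left(S \right)} = -2376 + \left(2016 + \left(-59\right)^{2} - -5310\right) = -2376 + \left(2016 + 3481 + 5310\right) = -2376 + 10807 = 8431$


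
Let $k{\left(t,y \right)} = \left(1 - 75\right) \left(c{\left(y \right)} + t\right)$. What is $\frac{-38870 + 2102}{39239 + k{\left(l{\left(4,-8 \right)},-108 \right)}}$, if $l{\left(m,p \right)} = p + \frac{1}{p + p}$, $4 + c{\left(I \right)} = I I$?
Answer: $\frac{294144}{6584035} \approx 0.044675$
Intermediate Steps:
$c{\left(I \right)} = -4 + I^{2}$ ($c{\left(I \right)} = -4 + I I = -4 + I^{2}$)
$l{\left(m,p \right)} = p + \frac{1}{2 p}$
$k{\left(t,y \right)} = 296 - 74 t - 74 y^{2}$ ($k{\left(t,y \right)} = \left(1 - 75\right) \left(\left(-4 + y^{2}\right) + t\right) = - 74 \left(-4 + t + y^{2}\right) = 296 - 74 t - 74 y^{2}$)
$\frac{-38870 + 2102}{39239 + k{\left(l{\left(4,-8 \right)},-108 \right)}} = \frac{-38870 + 2102}{39239 - \left(-296 + 863136 + 74 \left(-8 + \frac{1}{2 \left(-8\right)}\right)\right)} = - \frac{36768}{39239 - \left(862840 + 74 \left(-8 + \frac{1}{2} \left(- \frac{1}{8}\right)\right)\right)} = - \frac{36768}{39239 - \left(862840 + 74 \left(-8 - \frac{1}{16}\right)\right)} = - \frac{36768}{39239 - \frac{6897947}{8}} = - \frac{36768}{- \frac{6584035}{8}} = \left(-36768\right) \left(- \frac{8}{6584035}\right) = \frac{294144}{6584035}$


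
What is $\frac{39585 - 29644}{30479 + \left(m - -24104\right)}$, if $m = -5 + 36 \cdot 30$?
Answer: $\frac{9941}{55658} \approx 0.17861$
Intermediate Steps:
$m = 1075$ ($m = -5 + 1080 = 1075$)
$\frac{39585 - 29644}{30479 + \left(m - -24104\right)} = \frac{39585 - 29644}{30479 + \left(1075 - -24104\right)} = \frac{9941}{30479 + \left(1075 + 24104\right)} = \frac{9941}{30479 + 25179} = \frac{9941}{55658}$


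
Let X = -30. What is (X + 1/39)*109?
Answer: -127421/39 ≈ -3267.2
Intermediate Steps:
(X + 1/39)*109 = (-30 + 1/39)*109 = -1169/39*109 = -127421/39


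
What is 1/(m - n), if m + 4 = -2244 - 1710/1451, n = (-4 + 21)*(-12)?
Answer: -1451/2967554 ≈ -0.00048895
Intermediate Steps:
n = -204 (n = 17*(-12) = -204)
m = -3263558/1451 (m = -4 + (-2244 - 1710/1451) = -4 - 3257754/1451 = -3263558/1451 ≈ -2249.2)
1/(m - n) = 1/(-3263558/1451 - 1*(-204)) = 1/(-3263558/1451 + 204) = 1/(-2967554/1451) = -1451/2967554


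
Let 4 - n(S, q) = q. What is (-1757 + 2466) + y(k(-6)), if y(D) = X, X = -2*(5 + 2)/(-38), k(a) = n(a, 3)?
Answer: 13478/19 ≈ 709.37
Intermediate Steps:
n(S, q) = 4 - q
k(a) = 1 (k(a) = 4 - 1*3 = 4 - 3 = 1)
X = 7/19 (X = -2*7*(-1/38) = -14*(-1/38) = 7/19 ≈ 0.36842)
y(D) = 7/19
(-1757 + 2466) + y(k(-6)) = (-1757 + 2466) + 7/19 = 709 + 7/19 = 13478/19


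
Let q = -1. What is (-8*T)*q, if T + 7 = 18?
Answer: 88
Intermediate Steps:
T = 11 (T = -7 + 18 = 11)
(-8*T)*q = -8*11*(-1) = -88*(-1) = 88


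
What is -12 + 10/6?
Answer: -31/3 ≈ -10.333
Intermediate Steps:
-12 + 10/6 = -12 + (1/6)*10 = -12 + 5/3 = -31/3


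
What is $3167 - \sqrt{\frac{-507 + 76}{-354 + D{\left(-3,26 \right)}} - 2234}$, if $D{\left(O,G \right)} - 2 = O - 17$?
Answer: $3167 - \frac{i \sqrt{77247381}}{186} \approx 3167.0 - 47.253 i$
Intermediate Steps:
$D{\left(O,G \right)} = -15 + O$ ($D{\left(O,G \right)} = 2 + \left(O - 17\right) = 2 + \left(-17 + O\right) = -15 + O$)
$3167 - \sqrt{\frac{-507 + 76}{-354 + D{\left(-3,26 \right)}} - 2234} = 3167 - \sqrt{\frac{-507 + 76}{-354 - 18} - 2234} = 3167 - \sqrt{- \frac{431}{-354 - 18} - 2234} = 3167 - \sqrt{- \frac{431}{-372} - 2234} = 3167 - \sqrt{\left(-431\right) \left(- \frac{1}{372}\right) - 2234} = 3167 - \sqrt{\frac{431}{372} - 2234} = 3167 - \sqrt{- \frac{830617}{372}} = 3167 - \frac{i \sqrt{77247381}}{186}$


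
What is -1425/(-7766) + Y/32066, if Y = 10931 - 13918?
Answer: 5624252/62256139 ≈ 0.090340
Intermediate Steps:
Y = -2987
-1425/(-7766) + Y/32066 = -1425/(-7766) - 2987/32066 = -1425*(-1/7766) - 2987*1/32066 = 1425/7766 - 2987/32066 = 5624252/62256139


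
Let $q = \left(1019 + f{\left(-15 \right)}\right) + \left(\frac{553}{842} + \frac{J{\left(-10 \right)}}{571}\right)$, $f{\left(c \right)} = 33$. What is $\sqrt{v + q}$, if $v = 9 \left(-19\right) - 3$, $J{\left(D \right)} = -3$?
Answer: $\frac{\sqrt{203101467789406}}{480782} \approx 29.642$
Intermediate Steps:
$q = \frac{506095901}{480782}$ ($q = \left(1019 + 33\right) + \left(\frac{553}{842} - \frac{3}{571}\right) = 1052 + \left(553 \cdot \frac{1}{842} - \frac{3}{571}\right) = 1052 + \left(\frac{553}{842} - \frac{3}{571}\right) = 1052 + \frac{313237}{480782} = \frac{506095901}{480782} \approx 1052.7$)
$v = -174$ ($v = -171 - 3 = -174$)
$\sqrt{v + q} = \sqrt{-174 + \frac{506095901}{480782}} = \sqrt{\frac{422439833}{480782}} = \frac{\sqrt{203101467789406}}{480782}$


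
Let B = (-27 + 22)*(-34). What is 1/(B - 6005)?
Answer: -1/5835 ≈ -0.00017138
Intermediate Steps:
B = 170 (B = -5*(-34) = 170)
1/(B - 6005) = 1/(170 - 6005) = 1/(-5835) = -1/5835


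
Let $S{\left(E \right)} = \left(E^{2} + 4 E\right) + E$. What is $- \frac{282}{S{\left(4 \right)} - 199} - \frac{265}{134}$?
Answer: $- \frac{5407}{21842} \approx -0.24755$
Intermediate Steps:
$S{\left(E \right)} = E^{2} + 5 E$
$- \frac{282}{S{\left(4 \right)} - 199} - \frac{265}{134} = - \frac{282}{4 \left(5 + 4\right) - 199} - \frac{265}{134} = - \frac{282}{4 \cdot 9 - 199} - \frac{265}{134} = - \frac{282}{36 - 199} - \frac{265}{134} = - \frac{282}{-163} - \frac{265}{134} = \left(-282\right) \left(- \frac{1}{163}\right) - \frac{265}{134} = \frac{282}{163} - \frac{265}{134} = - \frac{5407}{21842}$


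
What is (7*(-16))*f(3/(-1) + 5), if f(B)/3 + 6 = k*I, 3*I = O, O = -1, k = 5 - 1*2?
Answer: 2352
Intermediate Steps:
k = 3 (k = 5 - 2 = 3)
I = -⅓ (I = (⅓)*(-1) = -⅓ ≈ -0.33333)
f(B) = -21 (f(B) = -18 + 3*(3*(-⅓)) = -18 + 3*(-1) = -18 - 3 = -21)
(7*(-16))*f(3/(-1) + 5) = (7*(-16))*(-21) = -112*(-21) = 2352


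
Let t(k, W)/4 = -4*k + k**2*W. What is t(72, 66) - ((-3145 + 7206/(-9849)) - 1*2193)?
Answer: 4506780048/3283 ≈ 1.3728e+6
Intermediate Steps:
t(k, W) = -16*k + 4*W*k**2 (t(k, W) = 4*(-4*k + k**2*W) = 4*(-4*k + W*k**2) = -16*k + 4*W*k**2)
t(72, 66) - ((-3145 + 7206/(-9849)) - 1*2193) = 4*72*(-4 + 66*72) - ((-3145 + 7206/(-9849)) - 1*2193) = 4*72*(-4 + 4752) - ((-3145 + 7206*(-1/9849)) - 2193) = 4*72*4748 - ((-3145 - 2402/3283) - 2193) = 1367424 - (-10327437/3283 - 2193) = 1367424 - 1*(-17527056/3283) = 1367424 + 17527056/3283 = 4506780048/3283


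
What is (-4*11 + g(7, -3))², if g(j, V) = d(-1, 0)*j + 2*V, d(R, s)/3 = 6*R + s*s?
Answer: 30976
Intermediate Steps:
d(R, s) = 3*s² + 18*R (d(R, s) = 3*(6*R + s*s) = 3*(6*R + s²) = 3*(s² + 6*R) = 3*s² + 18*R)
g(j, V) = -18*j + 2*V (g(j, V) = (3*0² + 18*(-1))*j + 2*V = (3*0 - 18)*j + 2*V = (0 - 18)*j + 2*V = -18*j + 2*V)
(-4*11 + g(7, -3))² = (-4*11 + (-18*7 + 2*(-3)))² = (-44 + (-126 - 6))² = (-44 - 132)² = (-176)² = 30976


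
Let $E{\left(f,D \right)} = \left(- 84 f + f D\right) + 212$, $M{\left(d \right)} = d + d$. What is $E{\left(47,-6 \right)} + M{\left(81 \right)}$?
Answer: $-3856$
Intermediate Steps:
$M{\left(d \right)} = 2 d$
$E{\left(f,D \right)} = 212 - 84 f + D f$ ($E{\left(f,D \right)} = \left(- 84 f + D f\right) + 212 = 212 - 84 f + D f$)
$E{\left(47,-6 \right)} + M{\left(81 \right)} = \left(212 - 3948 - 282\right) + 2 \cdot 81 = \left(212 - 3948 - 282\right) + 162 = -4018 + 162 = -3856$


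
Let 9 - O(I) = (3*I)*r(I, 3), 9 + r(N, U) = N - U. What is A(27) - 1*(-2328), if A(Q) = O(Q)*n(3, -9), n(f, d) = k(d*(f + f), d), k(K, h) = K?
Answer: 67452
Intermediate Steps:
r(N, U) = -9 + N - U (r(N, U) = -9 + (N - U) = -9 + N - U)
n(f, d) = 2*d*f (n(f, d) = d*(f + f) = d*(2*f) = 2*d*f)
O(I) = 9 - 3*I*(-12 + I) (O(I) = 9 - 3*I*(-9 + I - 1*3) = 9 - 3*I*(-9 + I - 3) = 9 - 3*I*(-12 + I))
A(Q) = -486 + 162*Q*(-12 + Q) (A(Q) = (9 - 3*Q*(-12 + Q))*(2*(-9)*3) = (9 - 3*Q*(-12 + Q))*(-54) = -486 + 162*Q*(-12 + Q))
A(27) - 1*(-2328) = (-486 + 162*27*(-12 + 27)) - 1*(-2328) = (-486 + 162*27*15) + 2328 = (-486 + 65610) + 2328 = 65124 + 2328 = 67452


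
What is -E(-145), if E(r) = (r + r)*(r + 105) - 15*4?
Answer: -11540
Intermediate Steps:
E(r) = -60 + 2*r*(105 + r) (E(r) = (2*r)*(105 + r) - 60 = 2*r*(105 + r) - 60 = -60 + 2*r*(105 + r))
-E(-145) = -(-60 + 2*(-145)**2 + 210*(-145)) = -(-60 + 2*21025 - 30450) = -(-60 + 42050 - 30450) = -1*11540 = -11540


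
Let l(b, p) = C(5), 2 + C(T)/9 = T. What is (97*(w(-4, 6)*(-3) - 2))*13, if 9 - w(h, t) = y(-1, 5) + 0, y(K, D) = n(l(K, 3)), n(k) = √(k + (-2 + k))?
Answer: -36569 + 7566*√13 ≈ -9289.4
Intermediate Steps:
C(T) = -18 + 9*T
l(b, p) = 27 (l(b, p) = -18 + 9*5 = -18 + 45 = 27)
n(k) = √(-2 + 2*k)
y(K, D) = 2*√13 (y(K, D) = √(-2 + 2*27) = √(-2 + 54) = √52 = 2*√13)
w(h, t) = 9 - 2*√13 (w(h, t) = 9 - (2*√13 + 0) = 9 - 2*√13)
(97*(w(-4, 6)*(-3) - 2))*13 = (97*((9 - 2*√13)*(-3) - 2))*13 = (97*((-27 + 6*√13) - 2))*13 = (97*(-29 + 6*√13))*13 = (-2813 + 582*√13)*13 = -36569 + 7566*√13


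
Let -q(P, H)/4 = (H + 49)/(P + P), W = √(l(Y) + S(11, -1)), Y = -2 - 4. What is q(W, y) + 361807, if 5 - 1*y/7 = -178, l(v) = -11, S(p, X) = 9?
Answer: 361807 + 1330*I*√2 ≈ 3.6181e+5 + 1880.9*I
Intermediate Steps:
Y = -6
y = 1281 (y = 35 - 7*(-178) = 35 + 1246 = 1281)
W = I*√2 (W = √(-11 + 9) = √(-2) = I*√2 ≈ 1.4142*I)
q(P, H) = -2*(49 + H)/P (q(P, H) = -4*(H + 49)/(P + P) = -4*(49 + H)/(2*P) = -4*(49 + H)*1/(2*P) = -2*(49 + H)/P)
q(W, y) + 361807 = 2*(-49 - 1*1281)/((I*√2)) + 361807 = 2*(-I*√2/2)*(-49 - 1281) + 361807 = 2*(-I*√2/2)*(-1330) + 361807 = 1330*I*√2 + 361807 = 361807 + 1330*I*√2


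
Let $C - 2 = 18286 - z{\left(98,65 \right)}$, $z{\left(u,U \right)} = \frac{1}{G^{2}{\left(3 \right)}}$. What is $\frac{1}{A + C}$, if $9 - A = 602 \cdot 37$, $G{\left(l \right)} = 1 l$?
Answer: $- \frac{9}{35794} \approx -0.00025144$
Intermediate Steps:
$G{\left(l \right)} = l$
$z{\left(u,U \right)} = \frac{1}{9}$ ($z{\left(u,U \right)} = \frac{1}{3^{2}} = \frac{1}{9}$)
$A = -22265$ ($A = 9 - 602 \cdot 37 = 9 - 22274 = -22265$)
$C = \frac{164591}{9}$ ($C = 2 + \left(18286 - \frac{1}{9}\right) = 2 + \frac{164573}{9} = \frac{164591}{9} \approx 18288.0$)
$\frac{1}{A + C} = \frac{1}{-22265 + \frac{164591}{9}} = \frac{1}{- \frac{35794}{9}} = - \frac{9}{35794}$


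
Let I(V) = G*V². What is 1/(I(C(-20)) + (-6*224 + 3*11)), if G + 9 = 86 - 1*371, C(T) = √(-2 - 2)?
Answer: -1/135 ≈ -0.0074074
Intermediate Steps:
C(T) = 2*I (C(T) = √(-4) = 2*I)
G = -294 (G = -9 + (86 - 1*371) = -9 + (86 - 371) = -9 - 285 = -294)
I(V) = -294*V²
1/(I(C(-20)) + (-6*224 + 3*11)) = 1/(-294*(2*I)² + (-6*224 + 3*11)) = 1/(-294*(-4) + (-1344 + 33)) = 1/(1176 - 1311) = 1/(-135) = -1/135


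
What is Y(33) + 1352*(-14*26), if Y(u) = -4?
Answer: -492132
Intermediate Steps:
Y(33) + 1352*(-14*26) = -4 + 1352*(-14*26) = -4 + 1352*(-364) = -4 - 492128 = -492132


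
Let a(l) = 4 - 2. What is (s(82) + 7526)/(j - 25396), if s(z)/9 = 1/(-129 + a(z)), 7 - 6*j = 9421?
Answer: -955793/3424555 ≈ -0.27910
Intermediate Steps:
j = -1569 (j = 7/6 - 1/6*9421 = 7/6 - 9421/6 = -1569)
a(l) = 2
s(z) = -9/127 (s(z) = 9/(-129 + 2) = 9/(-127) = 9*(-1/127) = -9/127)
(s(82) + 7526)/(j - 25396) = (-9/127 + 7526)/(-1569 - 25396) = (955793/127)/(-26965) = (955793/127)*(-1/26965) = -955793/3424555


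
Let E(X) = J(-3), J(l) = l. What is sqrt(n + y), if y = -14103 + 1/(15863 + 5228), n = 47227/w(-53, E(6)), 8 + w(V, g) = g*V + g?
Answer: I*sqrt(33576069292632433)/1560734 ≈ 117.4*I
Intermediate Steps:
E(X) = -3
w(V, g) = -8 + g + V*g (w(V, g) = -8 + (g*V + g) = -8 + (V*g + g) = -8 + (g + V*g) = -8 + g + V*g)
n = 47227/148 (n = 47227/(-8 - 3 - 53*(-3)) = 47227/(-8 - 3 + 159) = 47227/148 ≈ 319.10)
y = -297446372/21091 (y = -14103 + 1/21091 = -297446372/21091 ≈ -14103.)
sqrt(n + y) = sqrt(47227/148 - 297446372/21091) = sqrt(-43025998399/3121468) = I*sqrt(33576069292632433)/1560734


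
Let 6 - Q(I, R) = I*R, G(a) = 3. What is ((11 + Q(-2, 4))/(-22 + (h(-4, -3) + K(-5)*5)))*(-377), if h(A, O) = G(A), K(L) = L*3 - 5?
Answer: 9425/119 ≈ 79.202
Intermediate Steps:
K(L) = -5 + 3*L (K(L) = 3*L - 5 = -5 + 3*L)
h(A, O) = 3
Q(I, R) = 6 - I*R
((11 + Q(-2, 4))/(-22 + (h(-4, -3) + K(-5)*5)))*(-377) = ((11 + (6 - 1*(-2)*4))/(-22 + (3 + (-5 + 3*(-5))*5)))*(-377) = ((11 + (6 + 8))/(-22 + (3 + (-5 - 15)*5)))*(-377) = ((11 + 14)/(-22 + (3 - 20*5)))*(-377) = (25/(-22 + (3 - 100)))*(-377) = (25/(-22 - 97))*(-377) = (25/(-119))*(-377) = (25*(-1/119))*(-377) = -25/119*(-377) = 9425/119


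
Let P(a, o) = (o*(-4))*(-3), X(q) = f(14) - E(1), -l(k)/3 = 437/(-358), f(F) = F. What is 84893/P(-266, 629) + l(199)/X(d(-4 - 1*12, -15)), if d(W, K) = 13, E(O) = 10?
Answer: 32865551/2702184 ≈ 12.163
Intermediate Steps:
l(k) = 1311/358 (l(k) = -1311/(-358) = -1311*(-1)/358 = -3*(-437/358) = 1311/358)
X(q) = 4 (X(q) = 14 - 1*10 = 14 - 10 = 4)
P(a, o) = 12*o (P(a, o) = -4*o*(-3) = 12*o)
84893/P(-266, 629) + l(199)/X(d(-4 - 1*12, -15)) = 84893/((12*629)) + (1311/358)/4 = 84893/7548 + (1311/358)*(1/4) = 84893*(1/7548) + 1311/1432 = 84893/7548 + 1311/1432 = 32865551/2702184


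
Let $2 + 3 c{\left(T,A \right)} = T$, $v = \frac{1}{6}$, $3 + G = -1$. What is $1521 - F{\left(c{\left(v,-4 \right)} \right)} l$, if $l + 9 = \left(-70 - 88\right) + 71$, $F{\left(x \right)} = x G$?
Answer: $\frac{5267}{3} \approx 1755.7$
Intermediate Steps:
$G = -4$ ($G = -3 - 1 = -4$)
$v = \frac{1}{6} \approx 0.16667$
$c{\left(T,A \right)} = - \frac{2}{3} + \frac{T}{3}$
$F{\left(x \right)} = - 4 x$ ($F{\left(x \right)} = x \left(-4\right) = - 4 x$)
$l = -96$ ($l = -9 + \left(\left(-70 - 88\right) + 71\right) = -9 + \left(-158 + 71\right) = -9 - 87 = -96$)
$1521 - F{\left(c{\left(v,-4 \right)} \right)} l = 1521 - - 4 \left(- \frac{2}{3} + \frac{1}{3} \cdot \frac{1}{6}\right) \left(-96\right) = 1521 - - 4 \left(- \frac{2}{3} + \frac{1}{18}\right) \left(-96\right) = 1521 - \left(-4\right) \left(- \frac{11}{18}\right) \left(-96\right) = 1521 - \frac{22}{9} \left(-96\right) = 1521 - - \frac{704}{3} = 1521 + \frac{704}{3} = \frac{5267}{3}$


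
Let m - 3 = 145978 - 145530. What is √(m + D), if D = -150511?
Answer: 2*I*√37515 ≈ 387.38*I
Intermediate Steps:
m = 451 (m = 3 + (145978 - 145530) = 3 + 448 = 451)
√(m + D) = √(451 - 150511) = √(-150060) = 2*I*√37515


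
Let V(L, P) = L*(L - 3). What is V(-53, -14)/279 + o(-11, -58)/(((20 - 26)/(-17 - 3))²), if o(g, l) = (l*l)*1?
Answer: 10431368/279 ≈ 37388.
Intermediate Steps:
o(g, l) = l² (o(g, l) = l²*1 = l²)
V(L, P) = L*(-3 + L)
V(-53, -14)/279 + o(-11, -58)/(((20 - 26)/(-17 - 3))²) = -53*(-3 - 53)/279 + (-58)²/(((20 - 26)/(-17 - 3))²) = -53*(-56)*(1/279) + 3364/((-6/(-20))²) = 2968*(1/279) + 3364/((-6*(-1/20))²) = 2968/279 + 3364/((3/10)²) = 2968/279 + 3364/(9/100) = 2968/279 + 3364*(100/9) = 2968/279 + 336400/9 = 10431368/279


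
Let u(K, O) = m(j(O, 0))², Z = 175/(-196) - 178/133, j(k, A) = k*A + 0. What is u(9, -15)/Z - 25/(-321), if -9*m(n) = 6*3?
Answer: -653413/381027 ≈ -1.7149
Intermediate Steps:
j(k, A) = A*k (j(k, A) = A*k + 0 = A*k)
Z = -1187/532 (Z = 175*(-1/196) - 178*1/133 = -25/28 - 178/133 = -1187/532 ≈ -2.2312)
m(n) = -2 (m(n) = -2*3/3 = -⅑*18 = -2)
u(K, O) = 4 (u(K, O) = (-2)² = 4)
u(9, -15)/Z - 25/(-321) = 4/(-1187/532) - 25/(-321) = 4*(-532/1187) - 25*(-1/321) = -2128/1187 + 25/321 = -653413/381027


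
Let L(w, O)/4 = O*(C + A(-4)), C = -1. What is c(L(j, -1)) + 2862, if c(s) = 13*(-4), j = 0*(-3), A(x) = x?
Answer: 2810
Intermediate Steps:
j = 0
L(w, O) = -20*O (L(w, O) = 4*(O*(-1 - 4)) = 4*(O*(-5)) = 4*(-5*O) = -20*O)
c(s) = -52
c(L(j, -1)) + 2862 = -52 + 2862 = 2810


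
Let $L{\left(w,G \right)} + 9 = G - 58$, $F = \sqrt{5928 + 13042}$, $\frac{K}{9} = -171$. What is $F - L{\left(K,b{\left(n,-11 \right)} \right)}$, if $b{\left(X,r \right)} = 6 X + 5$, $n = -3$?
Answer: $80 + \sqrt{18970} \approx 217.73$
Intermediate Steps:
$K = -1539$ ($K = 9 \left(-171\right) = -1539$)
$F = \sqrt{18970} \approx 137.73$
$b{\left(X,r \right)} = 5 + 6 X$
$L{\left(w,G \right)} = -67 + G$ ($L{\left(w,G \right)} = -9 + \left(G - 58\right) = -9 + \left(-58 + G\right) = -67 + G$)
$F - L{\left(K,b{\left(n,-11 \right)} \right)} = \sqrt{18970} - \left(-67 + \left(5 + 6 \left(-3\right)\right)\right) = \sqrt{18970} - \left(-67 + \left(5 - 18\right)\right) = \sqrt{18970} - \left(-67 - 13\right) = \sqrt{18970} - -80 = \sqrt{18970} + 80 = 80 + \sqrt{18970}$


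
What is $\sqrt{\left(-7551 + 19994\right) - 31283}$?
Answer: $2 i \sqrt{4710} \approx 137.26 i$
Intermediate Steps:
$\sqrt{\left(-7551 + 19994\right) - 31283} = \sqrt{12443 - 31283} = \sqrt{-18840} = 2 i \sqrt{4710}$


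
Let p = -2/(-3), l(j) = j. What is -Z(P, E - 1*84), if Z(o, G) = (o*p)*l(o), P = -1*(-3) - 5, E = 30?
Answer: -8/3 ≈ -2.6667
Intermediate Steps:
p = ⅔ (p = -2*(-⅓) = ⅔ ≈ 0.66667)
P = -2 (P = 3 - 5 = -2)
Z(o, G) = 2*o²/3 (Z(o, G) = (o*(⅔))*o = (2*o/3)*o = 2*o²/3)
-Z(P, E - 1*84) = -2*(-2)²/3 = -2*4/3 = -1*8/3 = -8/3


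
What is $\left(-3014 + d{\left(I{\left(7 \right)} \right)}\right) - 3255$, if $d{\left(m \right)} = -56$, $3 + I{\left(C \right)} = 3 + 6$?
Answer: $-6325$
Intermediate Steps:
$I{\left(C \right)} = 6$ ($I{\left(C \right)} = -3 + \left(3 + 6\right) = -3 + 9 = 6$)
$\left(-3014 + d{\left(I{\left(7 \right)} \right)}\right) - 3255 = \left(-3014 - 56\right) - 3255 = -3070 - 3255 = -6325$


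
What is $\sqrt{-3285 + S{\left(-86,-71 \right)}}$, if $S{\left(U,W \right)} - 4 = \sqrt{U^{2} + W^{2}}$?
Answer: $\sqrt{-3281 + \sqrt{12437}} \approx 56.298 i$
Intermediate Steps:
$S{\left(U,W \right)} = 4 + \sqrt{U^{2} + W^{2}}$
$\sqrt{-3285 + S{\left(-86,-71 \right)}} = \sqrt{-3285 + \left(4 + \sqrt{\left(-86\right)^{2} + \left(-71\right)^{2}}\right)} = \sqrt{-3285 + \left(4 + \sqrt{7396 + 5041}\right)} = \sqrt{-3285 + \left(4 + \sqrt{12437}\right)} = \sqrt{-3281 + \sqrt{12437}}$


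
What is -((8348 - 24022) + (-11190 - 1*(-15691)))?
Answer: 11173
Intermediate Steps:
-((8348 - 24022) + (-11190 - 1*(-15691))) = -(-15674 + (-11190 + 15691)) = -(-15674 + 4501) = -1*(-11173) = 11173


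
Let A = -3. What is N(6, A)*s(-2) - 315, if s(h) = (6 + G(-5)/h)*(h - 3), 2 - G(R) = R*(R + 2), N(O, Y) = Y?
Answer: -255/2 ≈ -127.50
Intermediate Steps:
G(R) = 2 - R*(2 + R) (G(R) = 2 - R*(R + 2) = 2 - R*(2 + R))
s(h) = (-3 + h)*(6 - 13/h) (s(h) = (6 + (2 - 1*(-5)**2 - 2*(-5))/h)*(h - 3) = (6 + (2 - 1*25 + 10)/h)*(-3 + h) = (6 + (2 - 25 + 10)/h)*(-3 + h) = (6 - 13/h)*(-3 + h) = (-3 + h)*(6 - 13/h))
N(6, A)*s(-2) - 315 = -3*(-31 + 6*(-2) + 39/(-2)) - 315 = -3*(-31 - 12 + 39*(-1/2)) - 315 = -3*(-31 - 12 - 39/2) - 315 = -3*(-125/2) - 315 = 375/2 - 315 = -255/2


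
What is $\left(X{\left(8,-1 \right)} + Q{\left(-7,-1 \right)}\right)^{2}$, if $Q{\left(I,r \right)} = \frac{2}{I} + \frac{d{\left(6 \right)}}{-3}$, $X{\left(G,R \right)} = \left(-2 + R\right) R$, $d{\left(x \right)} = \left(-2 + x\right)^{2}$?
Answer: $\frac{3025}{441} \approx 6.8594$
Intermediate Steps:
$X{\left(G,R \right)} = R \left(-2 + R\right)$
$Q{\left(I,r \right)} = - \frac{16}{3} + \frac{2}{I}$ ($Q{\left(I,r \right)} = \frac{2}{I} + \frac{\left(-2 + 6\right)^{2}}{-3} = \frac{2}{I} + 4^{2} \left(- \frac{1}{3}\right) = \frac{2}{I} + 16 \left(- \frac{1}{3}\right) = \frac{2}{I} - \frac{16}{3} = - \frac{16}{3} + \frac{2}{I}$)
$\left(X{\left(8,-1 \right)} + Q{\left(-7,-1 \right)}\right)^{2} = \left(- (-2 - 1) - \left(\frac{16}{3} - \frac{2}{-7}\right)\right)^{2} = \left(\left(-1\right) \left(-3\right) + \left(- \frac{16}{3} + 2 \left(- \frac{1}{7}\right)\right)\right)^{2} = \left(3 - \frac{118}{21}\right)^{2} = \left(- \frac{55}{21}\right)^{2} = \frac{3025}{441}$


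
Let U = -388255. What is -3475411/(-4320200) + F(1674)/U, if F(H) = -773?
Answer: 270537042481/335467850200 ≈ 0.80645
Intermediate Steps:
-3475411/(-4320200) + F(1674)/U = -3475411/(-4320200) - 773/(-388255) = -3475411*(-1/4320200) - 773*(-1/388255) = 3475411/4320200 + 773/388255 = 270537042481/335467850200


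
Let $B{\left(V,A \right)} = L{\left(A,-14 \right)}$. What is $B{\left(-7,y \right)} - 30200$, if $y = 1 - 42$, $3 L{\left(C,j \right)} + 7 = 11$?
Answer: $- \frac{90596}{3} \approx -30199.0$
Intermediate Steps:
$L{\left(C,j \right)} = \frac{4}{3}$ ($L{\left(C,j \right)} = - \frac{7}{3} + \frac{1}{3} \cdot 11 = - \frac{7}{3} + \frac{11}{3} = \frac{4}{3}$)
$y = -41$ ($y = 1 - 42 = -41$)
$B{\left(V,A \right)} = \frac{4}{3}$
$B{\left(-7,y \right)} - 30200 = \frac{4}{3} - 30200 = - \frac{90596}{3}$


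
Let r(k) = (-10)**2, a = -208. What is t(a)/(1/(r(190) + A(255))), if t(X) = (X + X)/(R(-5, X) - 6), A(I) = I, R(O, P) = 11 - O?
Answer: -14768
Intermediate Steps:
r(k) = 100
t(X) = X/5 (t(X) = (X + X)/((11 - 1*(-5)) - 6) = (2*X)/((11 + 5) - 6) = (2*X)/(16 - 6) = (2*X)/10 = (2*X)*(1/10) = X/5)
t(a)/(1/(r(190) + A(255))) = ((1/5)*(-208))/(1/(100 + 255)) = -208/(5*(1/355)) = -208/(5*1/355) = -208/5*355 = -14768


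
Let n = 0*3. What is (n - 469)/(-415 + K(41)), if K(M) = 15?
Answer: 469/400 ≈ 1.1725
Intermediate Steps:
n = 0
(n - 469)/(-415 + K(41)) = (0 - 469)/(-415 + 15) = -469/(-400) = -469*(-1/400) = 469/400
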